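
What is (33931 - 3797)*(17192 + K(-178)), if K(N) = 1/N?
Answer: 46107656725/89 ≈ 5.1806e+8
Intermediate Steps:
(33931 - 3797)*(17192 + K(-178)) = (33931 - 3797)*(17192 + 1/(-178)) = 30134*(17192 - 1/178) = 30134*(3060175/178) = 46107656725/89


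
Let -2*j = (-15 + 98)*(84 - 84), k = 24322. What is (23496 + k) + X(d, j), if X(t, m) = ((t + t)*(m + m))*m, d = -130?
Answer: 47818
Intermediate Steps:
j = 0 (j = -(-15 + 98)*(84 - 84)/2 = -83*0/2 = -½*0 = 0)
X(t, m) = 4*t*m² (X(t, m) = ((2*t)*(2*m))*m = (4*m*t)*m = 4*t*m²)
(23496 + k) + X(d, j) = (23496 + 24322) + 4*(-130)*0² = 47818 + 4*(-130)*0 = 47818 + 0 = 47818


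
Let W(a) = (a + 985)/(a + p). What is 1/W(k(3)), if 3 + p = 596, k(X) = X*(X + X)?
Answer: 611/1003 ≈ 0.60917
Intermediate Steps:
k(X) = 2*X**2 (k(X) = X*(2*X) = 2*X**2)
p = 593 (p = -3 + 596 = 593)
W(a) = (985 + a)/(593 + a) (W(a) = (a + 985)/(a + 593) = (985 + a)/(593 + a))
1/W(k(3)) = 1/((985 + 2*3**2)/(593 + 2*3**2)) = 1/((985 + 2*9)/(593 + 2*9)) = 1/((985 + 18)/(593 + 18)) = 1/(1003/611) = 611/1003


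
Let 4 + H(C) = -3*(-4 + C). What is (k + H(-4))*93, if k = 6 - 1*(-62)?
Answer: 8184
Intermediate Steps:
k = 68 (k = 6 + 62 = 68)
H(C) = 8 - 3*C (H(C) = -4 - 3*(-4 + C) = -4 + (12 - 3*C) = 8 - 3*C)
(k + H(-4))*93 = (68 + (8 - 3*(-4)))*93 = (68 + (8 + 12))*93 = (68 + 20)*93 = 88*93 = 8184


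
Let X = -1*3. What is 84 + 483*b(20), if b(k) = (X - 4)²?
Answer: 23751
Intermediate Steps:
X = -3
b(k) = 49 (b(k) = (-3 - 4)² = (-7)² = 49)
84 + 483*b(20) = 84 + 483*49 = 84 + 23667 = 23751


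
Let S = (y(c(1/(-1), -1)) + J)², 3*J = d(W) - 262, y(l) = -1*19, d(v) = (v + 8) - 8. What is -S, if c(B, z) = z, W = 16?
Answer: -10201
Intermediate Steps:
d(v) = v (d(v) = (8 + v) - 8 = v)
y(l) = -19
J = -82 (J = (16 - 262)/3 = (⅓)*(-246) = -82)
S = 10201 (S = (-19 - 82)² = (-101)² = 10201)
-S = -1*10201 = -10201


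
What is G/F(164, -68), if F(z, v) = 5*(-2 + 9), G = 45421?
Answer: 45421/35 ≈ 1297.7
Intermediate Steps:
F(z, v) = 35 (F(z, v) = 5*7 = 35)
G/F(164, -68) = 45421/35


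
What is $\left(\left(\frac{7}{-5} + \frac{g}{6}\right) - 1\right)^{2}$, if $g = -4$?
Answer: $\frac{2116}{225} \approx 9.4044$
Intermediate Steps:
$\left(\left(\frac{7}{-5} + \frac{g}{6}\right) - 1\right)^{2} = \left(\left(\frac{7}{-5} - \frac{4}{6}\right) - 1\right)^{2} = \left(\left(7 \left(- \frac{1}{5}\right) - \frac{2}{3}\right) - 1\right)^{2} = \left(\left(- \frac{7}{5} - \frac{2}{3}\right) - 1\right)^{2} = \left(- \frac{31}{15} - 1\right)^{2} = \left(- \frac{46}{15}\right)^{2} = \frac{2116}{225}$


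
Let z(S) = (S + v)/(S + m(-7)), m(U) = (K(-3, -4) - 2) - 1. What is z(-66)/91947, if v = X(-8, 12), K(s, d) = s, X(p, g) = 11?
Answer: 55/6620184 ≈ 8.3079e-6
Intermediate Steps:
m(U) = -6 (m(U) = (-3 - 2) - 1 = -5 - 1 = -6)
v = 11
z(S) = (11 + S)/(-6 + S) (z(S) = (S + 11)/(S - 6) = (11 + S)/(-6 + S))
z(-66)/91947 = ((11 - 66)/(-6 - 66))/91947 = (-55/(-72))*(1/91947) = -1/72*(-55)*(1/91947) = (55/72)*(1/91947) = 55/6620184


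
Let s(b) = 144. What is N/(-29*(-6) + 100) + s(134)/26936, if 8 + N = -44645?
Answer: -150341719/922558 ≈ -162.96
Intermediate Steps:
N = -44653 (N = -8 - 44645 = -44653)
N/(-29*(-6) + 100) + s(134)/26936 = -44653/(-29*(-6) + 100) + 144/26936 = -44653/(174 + 100) + 144*(1/26936) = -44653/274 + 18/3367 = -150341719/922558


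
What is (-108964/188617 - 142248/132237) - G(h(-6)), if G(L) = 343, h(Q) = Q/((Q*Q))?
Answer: -2865465206677/8314048743 ≈ -344.65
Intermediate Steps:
h(Q) = 1/Q (h(Q) = Q/(Q**2) = Q/Q**2 = 1/Q)
(-108964/188617 - 142248/132237) - G(h(-6)) = (-108964/188617 - 142248/132237) - 1*343 = (-108964*1/188617 - 142248*1/132237) - 343 = (-108964/188617 - 47416/44079) - 343 = -13746487828/8314048743 - 343 = -2865465206677/8314048743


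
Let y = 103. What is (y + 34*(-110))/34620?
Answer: -3637/34620 ≈ -0.10505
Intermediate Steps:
(y + 34*(-110))/34620 = (103 + 34*(-110))/34620 = (103 - 3740)*(1/34620) = -3637*1/34620 = -3637/34620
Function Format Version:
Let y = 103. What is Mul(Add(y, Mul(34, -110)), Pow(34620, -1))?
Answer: Rational(-3637, 34620) ≈ -0.10505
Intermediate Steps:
Mul(Add(y, Mul(34, -110)), Pow(34620, -1)) = Mul(Add(103, Mul(34, -110)), Pow(34620, -1)) = Mul(Add(103, -3740), Rational(1, 34620)) = Mul(-3637, Rational(1, 34620)) = Rational(-3637, 34620)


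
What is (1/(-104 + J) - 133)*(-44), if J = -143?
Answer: 1445488/247 ≈ 5852.2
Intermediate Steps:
(1/(-104 + J) - 133)*(-44) = (1/(-104 - 143) - 133)*(-44) = (1/(-247) - 133)*(-44) = (-1/247 - 133)*(-44) = -32852/247*(-44) = 1445488/247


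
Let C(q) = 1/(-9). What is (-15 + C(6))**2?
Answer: 18496/81 ≈ 228.35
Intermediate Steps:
C(q) = -1/9
(-15 + C(6))**2 = (-15 - 1/9)**2 = (-136/9)**2 = 18496/81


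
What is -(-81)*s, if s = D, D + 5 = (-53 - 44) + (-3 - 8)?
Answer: -9153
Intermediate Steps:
D = -113 (D = -5 + ((-53 - 44) + (-3 - 8)) = -5 + (-97 - 11) = -5 - 108 = -113)
s = -113
-(-81)*s = -(-81)*(-113) = -81*113 = -9153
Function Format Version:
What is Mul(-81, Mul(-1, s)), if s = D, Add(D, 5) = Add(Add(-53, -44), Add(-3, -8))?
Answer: -9153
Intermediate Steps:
D = -113 (D = Add(-5, Add(Add(-53, -44), Add(-3, -8))) = Add(-5, Add(-97, -11)) = Add(-5, -108) = -113)
s = -113
Mul(-81, Mul(-1, s)) = Mul(-81, Mul(-1, -113)) = Mul(-81, 113) = -9153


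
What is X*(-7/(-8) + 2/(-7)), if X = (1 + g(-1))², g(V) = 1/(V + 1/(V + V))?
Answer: 11/168 ≈ 0.065476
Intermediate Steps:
g(V) = 1/(V + 1/(2*V))
X = ⅑ (X = (1 + 2*(-1)/(1 + 2*(-1)²))² = (1 + 2*(-1)/(1 + 2*1))² = (1 + 2*(-1)/(1 + 2))² = (1 + 2*(-1)/3)² = (1 + 2*(-1)*(⅓))² = (1 - ⅔)² = (⅓)² = ⅑ ≈ 0.11111)
X*(-7/(-8) + 2/(-7)) = (-7/(-8) + 2/(-7))/9 = (-7*(-⅛) + 2*(-⅐))/9 = (7/8 - 2/7)/9 = (⅑)*(33/56) = 11/168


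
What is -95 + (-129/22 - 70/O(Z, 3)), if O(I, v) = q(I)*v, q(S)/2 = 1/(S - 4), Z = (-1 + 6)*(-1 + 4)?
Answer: -15127/66 ≈ -229.20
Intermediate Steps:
Z = 15 (Z = 5*3 = 15)
q(S) = 2/(-4 + S) (q(S) = 2/(S - 4) = 2/(-4 + S))
O(I, v) = 2*v/(-4 + I) (O(I, v) = (2/(-4 + I))*v = 2*v/(-4 + I))
-95 + (-129/22 - 70/O(Z, 3)) = -95 + (-129/22 - 70/(2*3/(-4 + 15))) = -95 + (-129*1/22 - 70/(2*3/11)) = -95 + (-129/22 - 70/(2*3*(1/11))) = -95 + (-129/22 - 70/6/11) = -95 + (-129/22 - 70*11/6) = -95 + (-129/22 - 385/3) = -95 - 8857/66 = -15127/66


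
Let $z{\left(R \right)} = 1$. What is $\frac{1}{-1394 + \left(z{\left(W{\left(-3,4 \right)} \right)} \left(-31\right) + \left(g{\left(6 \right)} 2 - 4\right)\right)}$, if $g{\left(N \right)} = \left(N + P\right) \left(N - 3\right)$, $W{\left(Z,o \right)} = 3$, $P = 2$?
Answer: $- \frac{1}{1381} \approx -0.00072411$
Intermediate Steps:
$g{\left(N \right)} = \left(-3 + N\right) \left(2 + N\right)$ ($g{\left(N \right)} = \left(N + 2\right) \left(N - 3\right) = \left(2 + N\right) \left(-3 + N\right) = \left(-3 + N\right) \left(2 + N\right)$)
$\frac{1}{-1394 + \left(z{\left(W{\left(-3,4 \right)} \right)} \left(-31\right) + \left(g{\left(6 \right)} 2 - 4\right)\right)} = \frac{1}{-1394 - \left(35 - \left(-6 + 6^{2} - 6\right) 2\right)} = \frac{1}{-1394 - \left(35 - \left(-6 + 36 - 6\right) 2\right)} = \frac{1}{-1394 + \left(-31 + \left(24 \cdot 2 - 4\right)\right)} = \frac{1}{-1394 + \left(-31 + \left(48 - 4\right)\right)} = \frac{1}{-1394 + \left(-31 + 44\right)} = \frac{1}{-1394 + 13} = \frac{1}{-1381} = - \frac{1}{1381}$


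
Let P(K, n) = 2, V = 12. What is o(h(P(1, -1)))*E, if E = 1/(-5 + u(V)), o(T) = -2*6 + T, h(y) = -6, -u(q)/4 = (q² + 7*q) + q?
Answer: 18/965 ≈ 0.018653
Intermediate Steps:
u(q) = -32*q - 4*q² (u(q) = -4*((q² + 7*q) + q) = -4*(q² + 8*q) = -32*q - 4*q²)
o(T) = -12 + T
E = -1/965 (E = 1/(-5 - 4*12*(8 + 12)) = 1/(-5 - 4*12*20) = 1/(-5 - 960) = 1/(-965) = -1/965 ≈ -0.0010363)
o(h(P(1, -1)))*E = (-12 - 6)*(-1/965) = -18*(-1/965) = 18/965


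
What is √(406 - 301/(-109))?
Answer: √4856495/109 ≈ 20.218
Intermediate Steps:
√(406 - 301/(-109)) = √(406 - 301*(-1/109)) = √(406 + 301/109) = √(44555/109) = √4856495/109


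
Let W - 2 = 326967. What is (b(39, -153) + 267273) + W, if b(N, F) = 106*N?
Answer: 598376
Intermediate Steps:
W = 326969 (W = 2 + 326967 = 326969)
(b(39, -153) + 267273) + W = (106*39 + 267273) + 326969 = (4134 + 267273) + 326969 = 271407 + 326969 = 598376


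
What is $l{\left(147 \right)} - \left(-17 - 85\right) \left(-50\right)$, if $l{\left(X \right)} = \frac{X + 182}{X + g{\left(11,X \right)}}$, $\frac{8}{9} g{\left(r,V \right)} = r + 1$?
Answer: $- \frac{1636442}{321} \approx -5098.0$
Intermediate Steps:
$g{\left(r,V \right)} = \frac{9}{8} + \frac{9 r}{8}$ ($g{\left(r,V \right)} = \frac{9 \left(r + 1\right)}{8} = \frac{9 \left(1 + r\right)}{8} = \frac{9}{8} + \frac{9 r}{8}$)
$l{\left(X \right)} = \frac{182 + X}{\frac{27}{2} + X}$ ($l{\left(X \right)} = \frac{X + 182}{X + \left(\frac{9}{8} + \frac{9}{8} \cdot 11\right)} = \frac{182 + X}{X + \left(\frac{9}{8} + \frac{99}{8}\right)} = \frac{182 + X}{X + \frac{27}{2}} = \frac{182 + X}{\frac{27}{2} + X}$)
$l{\left(147 \right)} - \left(-17 - 85\right) \left(-50\right) = \frac{2 \left(182 + 147\right)}{27 + 2 \cdot 147} - \left(-17 - 85\right) \left(-50\right) = 2 \frac{1}{27 + 294} \cdot 329 - \left(-102\right) \left(-50\right) = 2 \cdot \frac{1}{321} \cdot 329 - 5100 = \frac{658}{321} - 5100 = - \frac{1636442}{321}$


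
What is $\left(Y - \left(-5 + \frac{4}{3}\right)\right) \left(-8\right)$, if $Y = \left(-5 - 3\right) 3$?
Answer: $\frac{488}{3} \approx 162.67$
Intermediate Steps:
$Y = -24$ ($Y = \left(-8\right) 3 = -24$)
$\left(Y - \left(-5 + \frac{4}{3}\right)\right) \left(-8\right) = \left(-24 - \left(-5 + \frac{4}{3}\right)\right) \left(-8\right) = \left(-24 - - \frac{11}{3}\right) \left(-8\right) = \left(-24 + \left(5 - \frac{4}{3}\right)\right) \left(-8\right) = \left(-24 + \frac{11}{3}\right) \left(-8\right) = \left(- \frac{61}{3}\right) \left(-8\right) = \frac{488}{3}$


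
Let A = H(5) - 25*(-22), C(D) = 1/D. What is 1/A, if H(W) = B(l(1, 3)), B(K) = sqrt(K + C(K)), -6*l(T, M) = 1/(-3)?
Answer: 396/217787 - 3*sqrt(26)/1088935 ≈ 0.0018042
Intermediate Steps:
l(T, M) = 1/18 (l(T, M) = -1/6/(-3) = -1/6*(-1/3) = 1/18)
C(D) = 1/D
B(K) = sqrt(K + 1/K)
H(W) = 5*sqrt(26)/6 (H(W) = sqrt(1/18 + 1/(1/18)) = sqrt(1/18 + 18) = sqrt(325/18) = 5*sqrt(26)/6)
A = 550 + 5*sqrt(26)/6 (A = 5*sqrt(26)/6 - 25*(-22) = 5*sqrt(26)/6 + 550 = 550 + 5*sqrt(26)/6 ≈ 554.25)
1/A = 1/(550 + 5*sqrt(26)/6)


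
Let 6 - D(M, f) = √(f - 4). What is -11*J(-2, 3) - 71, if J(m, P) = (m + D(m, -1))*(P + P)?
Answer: -335 + 66*I*√5 ≈ -335.0 + 147.58*I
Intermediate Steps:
D(M, f) = 6 - √(-4 + f) (D(M, f) = 6 - √(f - 4) = 6 - √(-4 + f))
J(m, P) = 2*P*(6 + m - I*√5) (J(m, P) = (m + (6 - √(-4 - 1)))*(P + P) = (m + (6 - √(-5)))*(2*P) = (m + (6 - I*√5))*(2*P) = (6 + m - I*√5)*(2*P) = 2*P*(6 + m - I*√5))
-11*J(-2, 3) - 71 = -22*3*(6 - 2 - I*√5) - 71 = -22*3*(4 - I*√5) - 71 = -11*(24 - 6*I*√5) - 71 = (-264 + 66*I*√5) - 71 = -335 + 66*I*√5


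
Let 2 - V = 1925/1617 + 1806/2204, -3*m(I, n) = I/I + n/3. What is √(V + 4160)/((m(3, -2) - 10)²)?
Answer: 27*√2227891702722/63879634 ≈ 0.63088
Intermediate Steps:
m(I, n) = -⅓ - n/9 (m(I, n) = -(I/I + n/3)/3 = -(1 + n*(⅓))/3 = -(1 + n/3)/3 = -⅓ - n/9)
V = -229/23142 (V = 2 - (1925/1617 + 1806/2204) = 2 - (1925*(1/1617) + 1806*(1/2204)) = 2 - (25/21 + 903/1102) = 2 - 1*46513/23142 = 2 - 46513/23142 = -229/23142 ≈ -0.0098954)
√(V + 4160)/((m(3, -2) - 10)²) = √(-229/23142 + 4160)/(((-⅓ - ⅑*(-2)) - 10)²) = √(96270491/23142)/(((-⅓ + 2/9) - 10)²) = (√2227891702722/23142)/((-⅑ - 10)²) = (√2227891702722/23142)/((-91/9)²) = (√2227891702722/23142)/(8281/81) = (√2227891702722/23142)*(81/8281) = 27*√2227891702722/63879634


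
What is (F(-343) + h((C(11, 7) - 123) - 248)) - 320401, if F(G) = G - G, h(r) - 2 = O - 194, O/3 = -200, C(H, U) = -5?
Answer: -321193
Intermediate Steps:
O = -600 (O = 3*(-200) = -600)
h(r) = -792 (h(r) = 2 + (-600 - 194) = 2 - 794 = -792)
F(G) = 0
(F(-343) + h((C(11, 7) - 123) - 248)) - 320401 = (0 - 792) - 320401 = -792 - 320401 = -321193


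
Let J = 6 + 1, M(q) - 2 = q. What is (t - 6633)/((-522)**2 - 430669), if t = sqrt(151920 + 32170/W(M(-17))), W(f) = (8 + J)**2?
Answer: 6633/158185 - sqrt(34214170)/2372775 ≈ 0.039467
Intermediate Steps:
M(q) = 2 + q
J = 7
W(f) = 225 (W(f) = (8 + 7)**2 = 15**2 = 225)
t = sqrt(34214170)/15 (t = sqrt(151920 + 32170/225) = sqrt(151920 + 32170*(1/225)) = sqrt(151920 + 6434/45) = sqrt(6842834/45) = sqrt(34214170)/15 ≈ 389.95)
(t - 6633)/((-522)**2 - 430669) = (sqrt(34214170)/15 - 6633)/((-522)**2 - 430669) = (-6633 + sqrt(34214170)/15)/(272484 - 430669) = (-6633 + sqrt(34214170)/15)/(-158185) = (-6633 + sqrt(34214170)/15)*(-1/158185) = 6633/158185 - sqrt(34214170)/2372775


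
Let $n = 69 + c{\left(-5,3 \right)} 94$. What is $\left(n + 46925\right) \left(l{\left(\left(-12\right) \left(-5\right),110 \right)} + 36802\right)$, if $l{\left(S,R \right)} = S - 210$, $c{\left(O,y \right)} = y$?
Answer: $1732759952$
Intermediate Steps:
$n = 351$ ($n = 69 + 3 \cdot 94 = 69 + 282 = 351$)
$l{\left(S,R \right)} = -210 + S$
$\left(n + 46925\right) \left(l{\left(\left(-12\right) \left(-5\right),110 \right)} + 36802\right) = \left(351 + 46925\right) \left(\left(-210 - -60\right) + 36802\right) = 47276 \left(\left(-210 + 60\right) + 36802\right) = 47276 \left(-150 + 36802\right) = 47276 \cdot 36652 = 1732759952$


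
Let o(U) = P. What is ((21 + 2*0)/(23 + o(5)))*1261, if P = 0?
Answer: 26481/23 ≈ 1151.3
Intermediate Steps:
o(U) = 0
((21 + 2*0)/(23 + o(5)))*1261 = ((21 + 2*0)/(23 + 0))*1261 = ((21 + 0)/23)*1261 = (21*(1/23))*1261 = (21/23)*1261 = 26481/23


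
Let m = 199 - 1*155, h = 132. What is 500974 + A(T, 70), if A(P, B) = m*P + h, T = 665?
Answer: 530366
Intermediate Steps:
m = 44 (m = 199 - 155 = 44)
A(P, B) = 132 + 44*P (A(P, B) = 44*P + 132 = 132 + 44*P)
500974 + A(T, 70) = 500974 + (132 + 44*665) = 500974 + (132 + 29260) = 500974 + 29392 = 530366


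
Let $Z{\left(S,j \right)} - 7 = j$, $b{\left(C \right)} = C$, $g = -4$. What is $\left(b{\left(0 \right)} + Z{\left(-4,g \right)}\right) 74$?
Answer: $222$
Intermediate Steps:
$Z{\left(S,j \right)} = 7 + j$
$\left(b{\left(0 \right)} + Z{\left(-4,g \right)}\right) 74 = \left(0 + \left(7 - 4\right)\right) 74 = \left(0 + 3\right) 74 = 3 \cdot 74 = 222$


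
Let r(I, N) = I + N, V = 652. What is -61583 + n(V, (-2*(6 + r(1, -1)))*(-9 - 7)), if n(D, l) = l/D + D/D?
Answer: -10037818/163 ≈ -61582.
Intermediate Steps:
n(D, l) = 1 + l/D (n(D, l) = l/D + 1 = 1 + l/D)
-61583 + n(V, (-2*(6 + r(1, -1)))*(-9 - 7)) = -61583 + (652 + (-2*(6 + (1 - 1)))*(-9 - 7))/652 = -61583 + (652 - 2*(6 + 0)*(-16))/652 = -61583 + (652 - 2*6*(-16))/652 = -61583 + (652 - 12*(-16))/652 = -61583 + (652 + 192)/652 = -61583 + (1/652)*844 = -61583 + 211/163 = -10037818/163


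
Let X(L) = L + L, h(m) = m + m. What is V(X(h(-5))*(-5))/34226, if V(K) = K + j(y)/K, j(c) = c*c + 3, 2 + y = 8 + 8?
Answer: 10199/3422600 ≈ 0.0029799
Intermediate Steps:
y = 14 (y = -2 + (8 + 8) = -2 + 16 = 14)
j(c) = 3 + c² (j(c) = c² + 3 = 3 + c²)
h(m) = 2*m
X(L) = 2*L
V(K) = K + 199/K (V(K) = K + (3 + 14²)/K = K + (3 + 196)/K = K + 199/K)
V(X(h(-5))*(-5))/34226 = ((2*(2*(-5)))*(-5) + 199/(((2*(2*(-5)))*(-5))))/34226 = ((2*(-10))*(-5) + 199/(((2*(-10))*(-5))))*(1/34226) = (-20*(-5) + 199/((-20*(-5))))*(1/34226) = (100 + 199/100)*(1/34226) = (10199/100)*(1/34226) = 10199/3422600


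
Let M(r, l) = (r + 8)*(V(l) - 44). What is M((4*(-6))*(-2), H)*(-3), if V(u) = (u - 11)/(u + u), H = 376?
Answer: 687183/94 ≈ 7310.5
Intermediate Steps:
V(u) = (-11 + u)/(2*u) (V(u) = (-11 + u)/((2*u)) = (-11 + u)*(1/(2*u)) = (-11 + u)/(2*u))
M(r, l) = (-44 + (-11 + l)/(2*l))*(8 + r) (M(r, l) = (r + 8)*((-11 + l)/(2*l) - 44) = (8 + r)*(-44 + (-11 + l)/(2*l)) = (-44 + (-11 + l)/(2*l))*(8 + r))
M((4*(-6))*(-2), H)*(-3) = ((1/2)*(-88 - 696*376 - 11*4*(-6)*(-2) - 87*376*(4*(-6))*(-2))/376)*(-3) = ((1/2)*(1/376)*(-88 - 261696 - (-264)*(-2) - 87*376*(-24*(-2))))*(-3) = ((1/2)*(1/376)*(-88 - 261696 - 11*48 - 87*376*48))*(-3) = ((1/2)*(1/376)*(-88 - 261696 - 528 - 1570176))*(-3) = ((1/2)*(1/376)*(-1832488))*(-3) = -229061/94*(-3) = 687183/94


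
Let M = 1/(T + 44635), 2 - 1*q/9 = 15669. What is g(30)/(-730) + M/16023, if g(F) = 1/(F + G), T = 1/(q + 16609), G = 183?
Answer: -9882842278143/1537017311513521670 ≈ -6.4299e-6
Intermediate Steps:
q = -141003 (q = 18 - 9*15669 = 18 - 141021 = -141003)
T = -1/124394 (T = 1/(-141003 + 16609) = 1/(-124394) = -1/124394 ≈ -8.0390e-6)
g(F) = 1/(183 + F) (g(F) = 1/(F + 183) = 1/(183 + F))
M = 124394/5552326189 (M = 1/(-1/124394 + 44635) = 1/(5552326189/124394) = 124394/5552326189 ≈ 2.2404e-5)
g(30)/(-730) + M/16023 = 1/((183 + 30)*(-730)) + (124394/5552326189)/16023 = -1/730/213 + (124394/5552326189)*(1/16023) = (1/213)*(-1/730) + 124394/88964922526347 = -1/155490 + 124394/88964922526347 = -9882842278143/1537017311513521670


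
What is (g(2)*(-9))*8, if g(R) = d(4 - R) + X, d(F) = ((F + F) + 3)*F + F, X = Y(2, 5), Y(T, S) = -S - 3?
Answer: -576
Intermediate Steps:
Y(T, S) = -3 - S
X = -8 (X = -3 - 1*5 = -3 - 5 = -8)
d(F) = F + F*(3 + 2*F) (d(F) = (2*F + 3)*F + F = (3 + 2*F)*F + F = F*(3 + 2*F) + F = F + F*(3 + 2*F))
g(R) = -8 + 2*(4 - R)*(6 - R) (g(R) = 2*(4 - R)*(2 + (4 - R)) - 8 = 2*(4 - R)*(6 - R) - 8 = -8 + 2*(4 - R)*(6 - R))
(g(2)*(-9))*8 = ((-8 + 2*(-6 + 2)*(-4 + 2))*(-9))*8 = ((-8 + 2*(-4)*(-2))*(-9))*8 = ((-8 + 16)*(-9))*8 = (8*(-9))*8 = -72*8 = -576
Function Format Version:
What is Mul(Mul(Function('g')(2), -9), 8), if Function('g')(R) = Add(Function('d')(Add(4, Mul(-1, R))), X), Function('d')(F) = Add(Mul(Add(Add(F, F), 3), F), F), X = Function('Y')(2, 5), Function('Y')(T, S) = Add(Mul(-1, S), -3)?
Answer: -576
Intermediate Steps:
Function('Y')(T, S) = Add(-3, Mul(-1, S))
X = -8 (X = Add(-3, Mul(-1, 5)) = Add(-3, -5) = -8)
Function('d')(F) = Add(F, Mul(F, Add(3, Mul(2, F)))) (Function('d')(F) = Add(Mul(Add(Mul(2, F), 3), F), F) = Add(Mul(Add(3, Mul(2, F)), F), F) = Add(Mul(F, Add(3, Mul(2, F))), F) = Add(F, Mul(F, Add(3, Mul(2, F)))))
Function('g')(R) = Add(-8, Mul(2, Add(4, Mul(-1, R)), Add(6, Mul(-1, R)))) (Function('g')(R) = Add(Mul(2, Add(4, Mul(-1, R)), Add(2, Add(4, Mul(-1, R)))), -8) = Add(Mul(2, Add(4, Mul(-1, R)), Add(6, Mul(-1, R))), -8) = Add(-8, Mul(2, Add(4, Mul(-1, R)), Add(6, Mul(-1, R)))))
Mul(Mul(Function('g')(2), -9), 8) = Mul(Mul(Add(-8, Mul(2, Add(-6, 2), Add(-4, 2))), -9), 8) = Mul(Mul(Add(-8, Mul(2, -4, -2)), -9), 8) = Mul(Mul(Add(-8, 16), -9), 8) = Mul(Mul(8, -9), 8) = Mul(-72, 8) = -576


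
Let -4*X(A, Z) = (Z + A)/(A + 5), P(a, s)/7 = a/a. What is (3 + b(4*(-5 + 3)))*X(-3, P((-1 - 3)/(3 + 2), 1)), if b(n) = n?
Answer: 5/2 ≈ 2.5000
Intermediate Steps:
P(a, s) = 7 (P(a, s) = 7*(a/a) = 7*1 = 7)
X(A, Z) = -(A + Z)/(4*(5 + A)) (X(A, Z) = -(Z + A)/(4*(A + 5)) = -(A + Z)/(4*(5 + A)))
(3 + b(4*(-5 + 3)))*X(-3, P((-1 - 3)/(3 + 2), 1)) = (3 + 4*(-5 + 3))*((-1*(-3) - 1*7)/(4*(5 - 3))) = (3 + 4*(-2))*((¼)*(3 - 7)/2) = (3 - 8)*((¼)*(½)*(-4)) = -5*(-½) = 5/2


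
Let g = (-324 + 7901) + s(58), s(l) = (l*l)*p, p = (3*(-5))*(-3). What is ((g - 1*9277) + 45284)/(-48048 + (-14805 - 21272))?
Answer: -194964/84125 ≈ -2.3176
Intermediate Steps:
p = 45 (p = -15*(-3) = 45)
s(l) = 45*l**2 (s(l) = (l*l)*45 = l**2*45 = 45*l**2)
g = 158957 (g = (-324 + 7901) + 45*58**2 = 7577 + 45*3364 = 7577 + 151380 = 158957)
((g - 1*9277) + 45284)/(-48048 + (-14805 - 21272)) = ((158957 - 1*9277) + 45284)/(-48048 + (-14805 - 21272)) = ((158957 - 9277) + 45284)/(-48048 - 36077) = (149680 + 45284)/(-84125) = 194964*(-1/84125) = -194964/84125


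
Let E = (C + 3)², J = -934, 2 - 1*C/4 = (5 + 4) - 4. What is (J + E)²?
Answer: 727609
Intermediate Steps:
C = -12 (C = 8 - 4*((5 + 4) - 4) = 8 - 4*(9 - 4) = 8 - 4*5 = 8 - 20 = -12)
E = 81 (E = (-12 + 3)² = (-9)² = 81)
(J + E)² = (-934 + 81)² = (-853)² = 727609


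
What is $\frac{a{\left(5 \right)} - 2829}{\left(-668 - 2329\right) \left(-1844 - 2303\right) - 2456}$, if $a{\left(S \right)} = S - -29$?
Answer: $- \frac{2795}{12426103} \approx -0.00022493$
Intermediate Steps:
$a{\left(S \right)} = 29 + S$ ($a{\left(S \right)} = S + 29 = 29 + S$)
$\frac{a{\left(5 \right)} - 2829}{\left(-668 - 2329\right) \left(-1844 - 2303\right) - 2456} = \frac{\left(29 + 5\right) - 2829}{\left(-668 - 2329\right) \left(-1844 - 2303\right) - 2456} = \frac{34 - 2829}{\left(-2997\right) \left(-4147\right) - 2456} = - \frac{2795}{12428559 - 2456} = - \frac{2795}{12426103}$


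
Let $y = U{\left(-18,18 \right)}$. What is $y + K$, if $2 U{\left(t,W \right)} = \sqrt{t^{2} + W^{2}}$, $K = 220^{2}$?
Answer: $48400 + 9 \sqrt{2} \approx 48413.0$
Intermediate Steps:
$K = 48400$
$U{\left(t,W \right)} = \frac{\sqrt{W^{2} + t^{2}}}{2}$ ($U{\left(t,W \right)} = \frac{\sqrt{t^{2} + W^{2}}}{2} = \frac{\sqrt{W^{2} + t^{2}}}{2}$)
$y = 9 \sqrt{2}$ ($y = \frac{\sqrt{18^{2} + \left(-18\right)^{2}}}{2} = \frac{\sqrt{324 + 324}}{2} = \frac{\sqrt{648}}{2} = \frac{18 \sqrt{2}}{2} = 9 \sqrt{2} \approx 12.728$)
$y + K = 9 \sqrt{2} + 48400 = 48400 + 9 \sqrt{2}$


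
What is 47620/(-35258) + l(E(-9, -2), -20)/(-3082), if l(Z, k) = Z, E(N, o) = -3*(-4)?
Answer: -36796984/27166289 ≈ -1.3545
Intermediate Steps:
E(N, o) = 12
47620/(-35258) + l(E(-9, -2), -20)/(-3082) = 47620/(-35258) + 12/(-3082) = 47620*(-1/35258) + 12*(-1/3082) = -23810/17629 - 6/1541 = -36796984/27166289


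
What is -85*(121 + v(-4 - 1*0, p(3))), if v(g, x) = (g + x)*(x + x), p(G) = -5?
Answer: -17935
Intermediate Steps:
v(g, x) = 2*x*(g + x) (v(g, x) = (g + x)*(2*x) = 2*x*(g + x))
-85*(121 + v(-4 - 1*0, p(3))) = -85*(121 + 2*(-5)*((-4 - 1*0) - 5)) = -85*(121 + 2*(-5)*((-4 + 0) - 5)) = -85*(121 + 2*(-5)*(-4 - 5)) = -85*(121 + 2*(-5)*(-9)) = -85*(121 + 90) = -85*211 = -17935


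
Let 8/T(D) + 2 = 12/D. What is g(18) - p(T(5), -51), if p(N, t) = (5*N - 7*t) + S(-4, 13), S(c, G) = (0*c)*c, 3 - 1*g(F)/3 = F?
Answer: -502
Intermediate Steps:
g(F) = 9 - 3*F
S(c, G) = 0 (S(c, G) = 0*c = 0)
T(D) = 8/(-2 + 12/D)
p(N, t) = -7*t + 5*N (p(N, t) = (5*N - 7*t) + 0 = (-7*t + 5*N) + 0 = -7*t + 5*N)
g(18) - p(T(5), -51) = (9 - 3*18) - (-7*(-51) + 5*(-4*5/(-6 + 5))) = (9 - 54) - (357 + 5*(-4*5/(-1))) = -45 - (357 + 5*(-4*5*(-1))) = -45 - (357 + 5*20) = -45 - (357 + 100) = -45 - 1*457 = -45 - 457 = -502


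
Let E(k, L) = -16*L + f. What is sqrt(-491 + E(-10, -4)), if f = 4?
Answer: 3*I*sqrt(47) ≈ 20.567*I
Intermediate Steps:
E(k, L) = 4 - 16*L (E(k, L) = -16*L + 4 = 4 - 16*L)
sqrt(-491 + E(-10, -4)) = sqrt(-491 + (4 - 16*(-4))) = sqrt(-491 + (4 + 64)) = sqrt(-491 + 68) = sqrt(-423) = 3*I*sqrt(47)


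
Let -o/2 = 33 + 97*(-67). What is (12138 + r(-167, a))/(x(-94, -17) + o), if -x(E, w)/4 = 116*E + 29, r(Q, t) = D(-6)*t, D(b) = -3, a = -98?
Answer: 777/3527 ≈ 0.22030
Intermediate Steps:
r(Q, t) = -3*t
o = 12932 (o = -2*(33 + 97*(-67)) = -2*(33 - 6499) = -2*(-6466) = 12932)
x(E, w) = -116 - 464*E (x(E, w) = -4*(116*E + 29) = -4*(29 + 116*E) = -116 - 464*E)
(12138 + r(-167, a))/(x(-94, -17) + o) = (12138 - 3*(-98))/((-116 - 464*(-94)) + 12932) = (12138 + 294)/((-116 + 43616) + 12932) = 12432/(43500 + 12932) = 12432/56432 = 12432*(1/56432) = 777/3527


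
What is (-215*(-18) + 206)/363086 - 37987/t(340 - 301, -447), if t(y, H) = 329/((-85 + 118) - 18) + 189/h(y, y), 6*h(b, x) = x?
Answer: -1344753146509/1805808221 ≈ -744.68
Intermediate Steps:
h(b, x) = x/6
t(y, H) = 329/15 + 1134/y (t(y, H) = 329/((-85 + 118) - 18) + 189/((y/6)) = 329/(33 - 18) + 189*(6/y) = 329/15 + 1134/y)
(-215*(-18) + 206)/363086 - 37987/t(340 - 301, -447) = (-215*(-18) + 206)/363086 - 37987/(329/15 + 1134/(340 - 301)) = (3870 + 206)*(1/363086) - 37987/(329/15 + 1134/39) = 4076*(1/363086) - 37987/(329/15 + 1134*(1/39)) = 2038/181543 - 37987/(329/15 + 378/13) = 2038/181543 - 37987/9947/195 = 2038/181543 - 37987*195/9947 = 2038/181543 - 7407465/9947 = -1344753146509/1805808221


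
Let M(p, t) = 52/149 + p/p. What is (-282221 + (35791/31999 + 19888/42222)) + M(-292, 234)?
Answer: -28406405675440499/100654102461 ≈ -2.8222e+5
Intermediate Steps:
M(p, t) = 201/149 (M(p, t) = 52*(1/149) + 1 = 52/149 + 1 = 201/149)
(-282221 + (35791/31999 + 19888/42222)) + M(-292, 234) = (-282221 + (35791/31999 + 19888/42222)) + 201/149 = (-282221 + (35791*(1/31999) + 19888*(1/42222))) + 201/149 = (-282221 + (35791/31999 + 9944/21111)) + 201/149 = (-282221 + 1073781857/675530889) + 201/149 = -190647929242612/675530889 + 201/149 = -28406405675440499/100654102461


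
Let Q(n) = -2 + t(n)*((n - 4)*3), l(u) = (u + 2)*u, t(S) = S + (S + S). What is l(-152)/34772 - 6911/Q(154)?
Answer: 1124941277/1807257314 ≈ 0.62246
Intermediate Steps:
t(S) = 3*S (t(S) = S + 2*S = 3*S)
l(u) = u*(2 + u) (l(u) = (2 + u)*u = u*(2 + u))
Q(n) = -2 + 3*n*(-12 + 3*n) (Q(n) = -2 + (3*n)*((n - 4)*3) = -2 + (3*n)*((-4 + n)*3) = -2 + (3*n)*(-12 + 3*n) = -2 + 3*n*(-12 + 3*n))
l(-152)/34772 - 6911/Q(154) = -152*(2 - 152)/34772 - 6911/(-2 - 36*154 + 9*154**2) = -152*(-150)*(1/34772) - 6911/(-2 - 5544 + 9*23716) = 22800*(1/34772) - 6911/(-2 - 5544 + 213444) = 5700/8693 - 6911/207898 = 1124941277/1807257314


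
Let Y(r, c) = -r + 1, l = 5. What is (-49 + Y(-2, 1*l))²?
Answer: 2116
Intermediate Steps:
Y(r, c) = 1 - r
(-49 + Y(-2, 1*l))² = (-49 + (1 - 1*(-2)))² = (-49 + (1 + 2))² = (-49 + 3)² = (-46)² = 2116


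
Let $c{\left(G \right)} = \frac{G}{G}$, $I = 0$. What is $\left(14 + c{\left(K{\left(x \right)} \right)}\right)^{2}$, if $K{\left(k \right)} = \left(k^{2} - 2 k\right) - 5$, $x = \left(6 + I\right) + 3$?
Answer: $225$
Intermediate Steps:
$x = 9$ ($x = \left(6 + 0\right) + 3 = 6 + 3 = 9$)
$K{\left(k \right)} = -5 + k^{2} - 2 k$
$c{\left(G \right)} = 1$
$\left(14 + c{\left(K{\left(x \right)} \right)}\right)^{2} = \left(14 + 1\right)^{2} = 15^{2} = 225$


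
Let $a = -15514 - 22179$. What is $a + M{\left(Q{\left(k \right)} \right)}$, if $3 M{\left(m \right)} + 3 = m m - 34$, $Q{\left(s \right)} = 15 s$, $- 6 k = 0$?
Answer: $- \frac{113116}{3} \approx -37705.0$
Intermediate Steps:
$k = 0$ ($k = \left(- \frac{1}{6}\right) 0 = 0$)
$M{\left(m \right)} = - \frac{37}{3} + \frac{m^{2}}{3}$ ($M{\left(m \right)} = -1 + \frac{m m - 34}{3} = -1 + \frac{m^{2} - 34}{3} = -1 + \frac{-34 + m^{2}}{3} = -1 + \left(- \frac{34}{3} + \frac{m^{2}}{3}\right) = - \frac{37}{3} + \frac{m^{2}}{3}$)
$a = -37693$
$a + M{\left(Q{\left(k \right)} \right)} = -37693 - \left(\frac{37}{3} - \frac{\left(15 \cdot 0\right)^{2}}{3}\right) = -37693 - \left(\frac{37}{3} - \frac{0^{2}}{3}\right) = -37693 + \left(- \frac{37}{3} + \frac{1}{3} \cdot 0\right) = -37693 + \left(- \frac{37}{3} + 0\right) = -37693 - \frac{37}{3} = - \frac{113116}{3}$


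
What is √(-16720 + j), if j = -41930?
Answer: 5*I*√2346 ≈ 242.18*I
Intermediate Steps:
√(-16720 + j) = √(-16720 - 41930) = √(-58650) = 5*I*√2346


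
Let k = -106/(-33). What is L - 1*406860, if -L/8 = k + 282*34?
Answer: -15958460/33 ≈ -4.8359e+5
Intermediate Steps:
k = 106/33 (k = -106*(-1/33) = 106/33 ≈ 3.2121)
L = -2532080/33 (L = -8*(106/33 + 282*34) = -8*(106/33 + 9588) = -8*316510/33 = -2532080/33 ≈ -76730.)
L - 1*406860 = -2532080/33 - 1*406860 = -2532080/33 - 406860 = -15958460/33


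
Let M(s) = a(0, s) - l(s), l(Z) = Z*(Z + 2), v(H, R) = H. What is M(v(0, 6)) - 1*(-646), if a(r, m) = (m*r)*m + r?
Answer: 646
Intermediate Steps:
a(r, m) = r + r*m² (a(r, m) = r*m² + r = r + r*m²)
l(Z) = Z*(2 + Z)
M(s) = -s*(2 + s) (M(s) = 0*(1 + s²) - s*(2 + s) = 0 - s*(2 + s) = -s*(2 + s))
M(v(0, 6)) - 1*(-646) = -1*0*(2 + 0) - 1*(-646) = -1*0*2 + 646 = 0 + 646 = 646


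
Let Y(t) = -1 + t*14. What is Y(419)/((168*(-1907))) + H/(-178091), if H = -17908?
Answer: 1564263231/19018694072 ≈ 0.082249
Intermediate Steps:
Y(t) = -1 + 14*t
Y(419)/((168*(-1907))) + H/(-178091) = (-1 + 14*419)/((168*(-1907))) - 17908/(-178091) = (-1 + 5866)/(-320376) - 17908*(-1/178091) = 5865*(-1/320376) + 17908/178091 = -1955/106792 + 17908/178091 = 1564263231/19018694072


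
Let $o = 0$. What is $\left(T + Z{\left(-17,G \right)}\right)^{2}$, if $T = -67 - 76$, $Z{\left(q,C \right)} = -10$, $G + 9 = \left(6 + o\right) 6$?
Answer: $23409$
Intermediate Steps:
$G = 27$ ($G = -9 + \left(6 + 0\right) 6 = -9 + 6 \cdot 6 = -9 + 36 = 27$)
$T = -143$ ($T = -67 - 76 = -143$)
$\left(T + Z{\left(-17,G \right)}\right)^{2} = \left(-143 - 10\right)^{2} = \left(-153\right)^{2} = 23409$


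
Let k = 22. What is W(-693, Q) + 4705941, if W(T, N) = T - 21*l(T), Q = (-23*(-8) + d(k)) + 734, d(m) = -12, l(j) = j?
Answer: 4719801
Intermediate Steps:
Q = 906 (Q = (-23*(-8) - 12) + 734 = (184 - 12) + 734 = 172 + 734 = 906)
W(T, N) = -20*T (W(T, N) = T - 21*T = -20*T)
W(-693, Q) + 4705941 = -20*(-693) + 4705941 = 13860 + 4705941 = 4719801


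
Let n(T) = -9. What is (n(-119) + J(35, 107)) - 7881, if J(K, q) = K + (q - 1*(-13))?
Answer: -7735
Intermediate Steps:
J(K, q) = 13 + K + q (J(K, q) = K + (q + 13) = K + (13 + q) = 13 + K + q)
(n(-119) + J(35, 107)) - 7881 = (-9 + (13 + 35 + 107)) - 7881 = (-9 + 155) - 7881 = 146 - 7881 = -7735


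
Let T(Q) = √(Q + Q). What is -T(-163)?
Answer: -I*√326 ≈ -18.055*I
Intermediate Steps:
T(Q) = √2*√Q (T(Q) = √(2*Q) = √2*√Q)
-T(-163) = -√2*√(-163) = -√2*I*√163 = -I*√326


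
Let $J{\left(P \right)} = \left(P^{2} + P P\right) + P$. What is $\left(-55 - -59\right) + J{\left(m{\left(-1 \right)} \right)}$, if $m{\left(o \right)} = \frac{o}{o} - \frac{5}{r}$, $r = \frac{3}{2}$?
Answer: $\frac{113}{9} \approx 12.556$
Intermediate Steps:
$r = \frac{3}{2}$ ($r = 3 \cdot \frac{1}{2} = \frac{3}{2} \approx 1.5$)
$m{\left(o \right)} = - \frac{7}{3}$ ($m{\left(o \right)} = \frac{o}{o} - \frac{5}{\frac{3}{2}} = 1 - \frac{10}{3} = - \frac{7}{3}$)
$J{\left(P \right)} = P + 2 P^{2}$ ($J{\left(P \right)} = \left(P^{2} + P^{2}\right) + P = 2 P^{2} + P = P + 2 P^{2}$)
$\left(-55 - -59\right) + J{\left(m{\left(-1 \right)} \right)} = \left(-55 - -59\right) - \frac{7 \left(1 + 2 \left(- \frac{7}{3}\right)\right)}{3} = \left(-55 + 59\right) - \frac{7 \left(1 - \frac{14}{3}\right)}{3} = 4 - - \frac{77}{9} = 4 + \frac{77}{9} = \frac{113}{9}$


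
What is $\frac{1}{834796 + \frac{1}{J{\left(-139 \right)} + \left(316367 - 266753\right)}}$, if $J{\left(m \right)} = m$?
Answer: $\frac{49475}{41301532101} \approx 1.1979 \cdot 10^{-6}$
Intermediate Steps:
$\frac{1}{834796 + \frac{1}{J{\left(-139 \right)} + \left(316367 - 266753\right)}} = \frac{1}{834796 + \frac{1}{-139 + \left(316367 - 266753\right)}} = \frac{1}{834796 + \frac{1}{-139 + 49614}} = \frac{1}{834796 + \frac{1}{49475}} = \frac{1}{\frac{41301532101}{49475}} = \frac{49475}{41301532101}$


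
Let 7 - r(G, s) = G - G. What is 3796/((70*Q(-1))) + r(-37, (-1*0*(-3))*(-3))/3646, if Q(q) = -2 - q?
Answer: -6919863/127610 ≈ -54.227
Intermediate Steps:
r(G, s) = 7 (r(G, s) = 7 - (G - G) = 7 - 1*0 = 7 + 0 = 7)
3796/((70*Q(-1))) + r(-37, (-1*0*(-3))*(-3))/3646 = 3796/((70*(-2 - 1*(-1)))) + 7/3646 = 3796/((70*(-2 + 1))) + 7*(1/3646) = 3796/((70*(-1))) + 7/3646 = 3796/(-70) + 7/3646 = 3796*(-1/70) + 7/3646 = -1898/35 + 7/3646 = -6919863/127610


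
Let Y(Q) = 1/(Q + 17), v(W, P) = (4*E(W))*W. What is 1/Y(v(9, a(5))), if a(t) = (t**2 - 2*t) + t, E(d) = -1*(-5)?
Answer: 197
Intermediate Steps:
E(d) = 5
a(t) = t**2 - t
v(W, P) = 20*W (v(W, P) = (4*5)*W = 20*W)
Y(Q) = 1/(17 + Q)
1/Y(v(9, a(5))) = 1/(1/(17 + 20*9)) = 1/(1/(17 + 180)) = 1/(1/197) = 197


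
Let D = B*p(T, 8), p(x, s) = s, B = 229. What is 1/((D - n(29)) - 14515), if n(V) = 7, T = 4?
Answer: -1/12690 ≈ -7.8802e-5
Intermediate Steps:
D = 1832 (D = 229*8 = 1832)
1/((D - n(29)) - 14515) = 1/((1832 - 1*7) - 14515) = 1/((1832 - 7) - 14515) = 1/(1825 - 14515) = 1/(-12690) = -1/12690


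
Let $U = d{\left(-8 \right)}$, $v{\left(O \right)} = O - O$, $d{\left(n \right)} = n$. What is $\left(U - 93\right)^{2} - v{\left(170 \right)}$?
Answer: $10201$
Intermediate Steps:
$v{\left(O \right)} = 0$
$U = -8$
$\left(U - 93\right)^{2} - v{\left(170 \right)} = \left(-8 - 93\right)^{2} - 0 = \left(-101\right)^{2} + 0 = 10201 + 0 = 10201$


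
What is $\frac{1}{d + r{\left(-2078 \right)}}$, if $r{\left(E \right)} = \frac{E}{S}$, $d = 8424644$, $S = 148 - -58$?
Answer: $\frac{103}{867737293} \approx 1.187 \cdot 10^{-7}$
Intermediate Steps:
$S = 206$ ($S = 148 + 58 = 206$)
$r{\left(E \right)} = \frac{E}{206}$
$\frac{1}{d + r{\left(-2078 \right)}} = \frac{1}{8424644 + \frac{1}{206} \left(-2078\right)} = \frac{1}{8424644 - \frac{1039}{103}} = \frac{1}{\frac{867737293}{103}} = \frac{103}{867737293}$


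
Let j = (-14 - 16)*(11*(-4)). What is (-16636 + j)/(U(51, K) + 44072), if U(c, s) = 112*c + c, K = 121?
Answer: -15316/49835 ≈ -0.30733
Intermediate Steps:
U(c, s) = 113*c
j = 1320 (j = -30*(-44) = 1320)
(-16636 + j)/(U(51, K) + 44072) = (-16636 + 1320)/(113*51 + 44072) = -15316/(5763 + 44072) = -15316/49835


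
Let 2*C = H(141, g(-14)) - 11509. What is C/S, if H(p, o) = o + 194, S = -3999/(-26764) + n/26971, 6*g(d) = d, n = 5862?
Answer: -12254156903744/794242791 ≈ -15429.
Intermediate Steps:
g(d) = d/6
S = 264747597/721851844 (S = -3999/(-26764) + 5862/26971 = -3999*(-1/26764) + 5862*(1/26971) = 3999/26764 + 5862/26971 = 264747597/721851844 ≈ 0.36676)
H(p, o) = 194 + o
C = -16976/3 (C = ((194 + (1/6)*(-14)) - 11509)/2 = ((194 - 7/3) - 11509)/2 = (575/3 - 11509)/2 = (1/2)*(-33952/3) = -16976/3 ≈ -5658.7)
C/S = -16976/(3*264747597/721851844) = -16976/3*721851844/264747597 = -12254156903744/794242791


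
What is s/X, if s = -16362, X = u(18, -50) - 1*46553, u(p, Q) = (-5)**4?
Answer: 8181/22964 ≈ 0.35625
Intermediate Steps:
u(p, Q) = 625
X = -45928 (X = 625 - 1*46553 = 625 - 46553 = -45928)
s/X = -16362/(-45928) = -16362*(-1/45928) = 8181/22964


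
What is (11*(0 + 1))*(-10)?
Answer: -110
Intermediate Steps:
(11*(0 + 1))*(-10) = (11*1)*(-10) = 11*(-10) = -110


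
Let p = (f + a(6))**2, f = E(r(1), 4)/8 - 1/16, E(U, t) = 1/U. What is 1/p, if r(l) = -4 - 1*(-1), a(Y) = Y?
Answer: 2304/80089 ≈ 0.028768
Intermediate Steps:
r(l) = -3 (r(l) = -4 + 1 = -3)
E(U, t) = 1/U
f = -5/48 (f = 1/(-3*8) - 1/16 = -1/3*1/8 - 1*1/16 = -1/24 - 1/16 = -5/48 ≈ -0.10417)
p = 80089/2304 (p = (-5/48 + 6)**2 = (283/48)**2 = 80089/2304 ≈ 34.761)
1/p = 1/(80089/2304) = 2304/80089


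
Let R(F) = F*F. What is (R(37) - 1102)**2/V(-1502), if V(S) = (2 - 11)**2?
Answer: 7921/9 ≈ 880.11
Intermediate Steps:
R(F) = F**2
V(S) = 81 (V(S) = (-9)**2 = 81)
(R(37) - 1102)**2/V(-1502) = (37**2 - 1102)**2/81 = (1369 - 1102)**2*(1/81) = 267**2*(1/81) = 71289*(1/81) = 7921/9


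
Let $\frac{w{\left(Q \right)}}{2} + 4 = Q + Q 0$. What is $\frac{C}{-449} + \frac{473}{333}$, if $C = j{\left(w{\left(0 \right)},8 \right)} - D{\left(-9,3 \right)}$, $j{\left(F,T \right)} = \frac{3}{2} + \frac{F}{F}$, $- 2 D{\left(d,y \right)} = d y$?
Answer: $\frac{216040}{149517} \approx 1.4449$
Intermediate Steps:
$w{\left(Q \right)} = -8 + 2 Q$ ($w{\left(Q \right)} = -8 + 2 \left(Q + Q 0\right) = -8 + 2 \left(Q + 0\right) = -8 + 2 Q$)
$D{\left(d,y \right)} = - \frac{d y}{2}$
$j{\left(F,T \right)} = \frac{5}{2}$ ($j{\left(F,T \right)} = 3 \cdot \frac{1}{2} + 1 = \frac{3}{2} + 1 = \frac{5}{2}$)
$C = -11$ ($C = \frac{5}{2} - \left(- \frac{1}{2}\right) \left(-9\right) 3 = \frac{5}{2} - \frac{27}{2} = -11$)
$\frac{C}{-449} + \frac{473}{333} = - \frac{11}{-449} + \frac{473}{333} = \left(-11\right) \left(- \frac{1}{449}\right) + 473 \cdot \frac{1}{333} = \frac{11}{449} + \frac{473}{333} = \frac{216040}{149517}$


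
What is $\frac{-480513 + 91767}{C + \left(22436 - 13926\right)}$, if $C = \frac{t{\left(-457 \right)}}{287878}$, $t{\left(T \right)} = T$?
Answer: $- \frac{111911420988}{2449841323} \approx -45.681$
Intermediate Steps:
$C = - \frac{457}{287878} \approx -0.0015875$
$\frac{-480513 + 91767}{C + \left(22436 - 13926\right)} = \frac{-480513 + 91767}{- \frac{457}{287878} + \left(22436 - 13926\right)} = - \frac{388746}{- \frac{457}{287878} + 8510} = - \frac{388746}{\frac{2449841323}{287878}} = \left(-388746\right) \frac{287878}{2449841323} = - \frac{111911420988}{2449841323}$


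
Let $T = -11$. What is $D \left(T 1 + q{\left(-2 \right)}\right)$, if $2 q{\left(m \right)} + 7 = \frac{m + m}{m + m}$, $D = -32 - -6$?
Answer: $364$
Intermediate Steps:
$D = -26$ ($D = -32 + 6 = -26$)
$q{\left(m \right)} = -3$ ($q{\left(m \right)} = - \frac{7}{2} + \frac{\left(m + m\right) \frac{1}{m + m}}{2} = - \frac{7}{2} + \frac{2 m \frac{1}{2 m}}{2} = - \frac{7}{2} + \frac{1}{2} \cdot 1 = - \frac{7}{2} + \frac{1}{2} = -3$)
$D \left(T 1 + q{\left(-2 \right)}\right) = - 26 \left(\left(-11\right) 1 - 3\right) = - 26 \left(-11 - 3\right) = \left(-26\right) \left(-14\right) = 364$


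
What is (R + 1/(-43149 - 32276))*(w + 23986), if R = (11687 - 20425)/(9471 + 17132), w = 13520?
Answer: -3531405575574/286647325 ≈ -12320.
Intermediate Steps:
R = -8738/26603 ≈ -0.32846
(R + 1/(-43149 - 32276))*(w + 23986) = (-8738/26603 + 1/(-43149 - 32276))*(13520 + 23986) = (-8738/26603 + 1/(-75425))*37506 = (-8738/26603 - 1/75425)*37506 = -659090253/2006531275*37506 = -3531405575574/286647325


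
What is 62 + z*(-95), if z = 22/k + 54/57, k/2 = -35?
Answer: 13/7 ≈ 1.8571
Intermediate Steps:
k = -70 (k = 2*(-35) = -70)
z = 421/665 (z = 22/(-70) + 54/57 = 22*(-1/70) + 54*(1/57) = -11/35 + 18/19 = 421/665 ≈ 0.63308)
62 + z*(-95) = 62 + (421/665)*(-95) = 62 - 421/7 = 13/7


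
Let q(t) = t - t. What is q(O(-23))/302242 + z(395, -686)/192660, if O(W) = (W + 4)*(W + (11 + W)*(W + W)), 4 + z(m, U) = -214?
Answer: -109/96330 ≈ -0.0011315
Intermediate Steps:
z(m, U) = -218 (z(m, U) = -4 - 214 = -218)
O(W) = (4 + W)*(W + 2*W*(11 + W)) (O(W) = (4 + W)*(W + (11 + W)*(2*W)) = (4 + W)*(W + 2*W*(11 + W)))
q(t) = 0
q(O(-23))/302242 + z(395, -686)/192660 = 0/302242 - 218/192660 = 0*(1/302242) - 218*1/192660 = 0 - 109/96330 = -109/96330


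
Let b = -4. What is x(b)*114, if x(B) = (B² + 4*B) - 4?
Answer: -456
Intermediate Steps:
x(B) = -4 + B² + 4*B
x(b)*114 = (-4 + (-4)² + 4*(-4))*114 = (-4 + 16 - 16)*114 = -4*114 = -456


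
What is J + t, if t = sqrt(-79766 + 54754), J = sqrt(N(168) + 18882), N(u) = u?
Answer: 5*sqrt(762) + 26*I*sqrt(37) ≈ 138.02 + 158.15*I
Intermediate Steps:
J = 5*sqrt(762) (J = sqrt(168 + 18882) = sqrt(19050) = 5*sqrt(762) ≈ 138.02)
t = 26*I*sqrt(37) (t = sqrt(-25012) = 26*I*sqrt(37) ≈ 158.15*I)
J + t = 5*sqrt(762) + 26*I*sqrt(37)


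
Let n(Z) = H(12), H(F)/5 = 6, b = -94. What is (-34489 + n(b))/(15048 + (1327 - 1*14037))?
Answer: -34459/2338 ≈ -14.739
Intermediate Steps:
H(F) = 30 (H(F) = 5*6 = 30)
n(Z) = 30
(-34489 + n(b))/(15048 + (1327 - 1*14037)) = (-34489 + 30)/(15048 + (1327 - 1*14037)) = -34459/(15048 + (1327 - 14037)) = -34459/(15048 - 12710) = -34459/2338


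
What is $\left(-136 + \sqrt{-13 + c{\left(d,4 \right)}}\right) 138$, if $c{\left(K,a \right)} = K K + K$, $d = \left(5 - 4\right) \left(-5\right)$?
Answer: $-18768 + 138 \sqrt{7} \approx -18403.0$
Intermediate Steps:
$d = -5$ ($d = 1 \left(-5\right) = -5$)
$c{\left(K,a \right)} = K + K^{2}$ ($c{\left(K,a \right)} = K^{2} + K = K + K^{2}$)
$\left(-136 + \sqrt{-13 + c{\left(d,4 \right)}}\right) 138 = \left(-136 + \sqrt{-13 - 5 \left(1 - 5\right)}\right) 138 = \left(-136 + \sqrt{-13 - -20}\right) 138 = \left(-136 + \sqrt{-13 + 20}\right) 138 = \left(-136 + \sqrt{7}\right) 138 = -18768 + 138 \sqrt{7}$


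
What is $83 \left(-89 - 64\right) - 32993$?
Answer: $-45692$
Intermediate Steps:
$83 \left(-89 - 64\right) - 32993 = 83 \left(-153\right) - 32993 = -12699 - 32993 = -45692$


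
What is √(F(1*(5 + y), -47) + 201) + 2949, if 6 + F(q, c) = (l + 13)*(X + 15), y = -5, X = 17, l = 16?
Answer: 2949 + √1123 ≈ 2982.5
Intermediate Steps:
F(q, c) = 922 (F(q, c) = -6 + (16 + 13)*(17 + 15) = -6 + 29*32 = -6 + 928 = 922)
√(F(1*(5 + y), -47) + 201) + 2949 = √(922 + 201) + 2949 = √1123 + 2949 = 2949 + √1123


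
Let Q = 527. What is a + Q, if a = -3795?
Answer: -3268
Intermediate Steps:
a + Q = -3795 + 527 = -3268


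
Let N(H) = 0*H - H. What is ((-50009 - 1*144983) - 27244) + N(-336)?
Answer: -221900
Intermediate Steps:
N(H) = -H (N(H) = 0 - H = -H)
((-50009 - 1*144983) - 27244) + N(-336) = ((-50009 - 1*144983) - 27244) - 1*(-336) = ((-50009 - 144983) - 27244) + 336 = (-194992 - 27244) + 336 = -222236 + 336 = -221900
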